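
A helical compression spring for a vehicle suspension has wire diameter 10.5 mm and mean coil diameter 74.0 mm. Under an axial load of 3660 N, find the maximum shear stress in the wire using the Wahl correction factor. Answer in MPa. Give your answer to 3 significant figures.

722 MPa

Spring index C = D/d = 74.0/10.5 = 7.0476
K_W = (4C−1)/(4C−4) + 0.615/C = 27.190/24.190 + 0.0873 = 1.2113
τ₀ = 8FD/(πd³) = 8·3660·74.0/(π·10.5³) = 2.16672e+06/3636.8 = 595.78 MPa
τ_max = K·τ₀ = 1.2113 × 595.78 = 721.65 MPa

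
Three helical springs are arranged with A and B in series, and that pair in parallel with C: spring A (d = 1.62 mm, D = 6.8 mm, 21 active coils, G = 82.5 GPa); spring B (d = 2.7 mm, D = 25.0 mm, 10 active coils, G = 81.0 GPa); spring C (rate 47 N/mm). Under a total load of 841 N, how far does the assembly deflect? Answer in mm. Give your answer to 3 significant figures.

17.0 mm

k_A = Gd⁴/(8D³N_a) = (82.5×10³)(1.62⁴)/(8·6.8³·21) = 10.757 N/mm
k_B = Gd⁴/(8D³N_a) = (81.0×10³)(2.7⁴)/(8·25.0³·10) = 3.4437 N/mm
Springs A,B series: k_AB = 1/(1/10.757+1/3.4437) = 2.6086 N/mm; parallel with C: k_eq = 2.6086+47 = 49.609 N/mm
δ = F/k_eq = 841/49.609 = 16.953 mm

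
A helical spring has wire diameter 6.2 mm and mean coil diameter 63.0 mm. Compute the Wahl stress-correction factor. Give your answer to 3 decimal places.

1.142

C = D/d = 63.0/6.2 = 10.1613
K_W = (4C−1)/(4C−4) + 0.615/C = 39.645/36.645 + 0.0605 = 1.1424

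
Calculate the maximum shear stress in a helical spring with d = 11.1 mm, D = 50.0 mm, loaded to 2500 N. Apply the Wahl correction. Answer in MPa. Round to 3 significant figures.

Spring index C = D/d = 50.0/11.1 = 4.5045
K_W = (4C−1)/(4C−4) + 0.615/C = 17.018/14.018 + 0.1365 = 1.3505
τ₀ = 8FD/(πd³) = 8·2500·50.0/(π·11.1³) = 1e+06/4296.5 = 232.75 MPa
τ_max = K·τ₀ = 1.3505 × 232.75 = 314.33 MPa

314 MPa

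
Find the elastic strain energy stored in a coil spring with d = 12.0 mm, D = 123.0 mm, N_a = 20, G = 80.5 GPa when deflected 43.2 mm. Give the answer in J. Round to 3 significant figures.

k = Gd⁴/(8D³N_a) = (80.5×10³)(12.0⁴)/(8·123.0³·20) = 5.6064 N/mm
U = ½kδ² = 0.5 × 5.6064 × 43.2² = 5231.5 N·mm = 5.2315 J

5.23 J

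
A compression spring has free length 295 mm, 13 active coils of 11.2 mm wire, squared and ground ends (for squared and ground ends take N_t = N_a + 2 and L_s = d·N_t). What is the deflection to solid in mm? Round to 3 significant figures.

N_t = 15; L_s = 11.2·15 = 168 mm
δ_solid = L₀ − L_s = 295 − 168 = 127 mm

127 mm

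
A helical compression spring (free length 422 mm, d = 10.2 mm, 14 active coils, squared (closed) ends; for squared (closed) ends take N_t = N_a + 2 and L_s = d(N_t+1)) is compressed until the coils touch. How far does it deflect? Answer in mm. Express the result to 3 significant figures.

N_t = 16; L_s = 10.2·17 = 173.4 mm
δ_solid = L₀ − L_s = 422 − 173.4 = 248.6 mm

249 mm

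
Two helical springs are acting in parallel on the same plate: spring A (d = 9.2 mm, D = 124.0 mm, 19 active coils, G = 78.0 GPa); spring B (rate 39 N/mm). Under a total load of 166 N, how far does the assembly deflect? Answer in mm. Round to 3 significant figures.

k_A = Gd⁴/(8D³N_a) = (78.0×10³)(9.2⁴)/(8·124.0³·19) = 1.9281 N/mm
Parallel: k_eq = 1.9281 + 39 = 40.928 N/mm
δ = F/k_eq = 166/40.928 = 4.0559 mm

4.06 mm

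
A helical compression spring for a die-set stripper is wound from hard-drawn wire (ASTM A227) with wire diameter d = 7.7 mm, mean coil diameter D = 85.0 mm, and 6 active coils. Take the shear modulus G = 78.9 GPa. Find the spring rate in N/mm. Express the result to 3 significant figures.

9.41 N/mm

k = Gd⁴/(8D³N_a) = (78.9×10³ × 7.7⁴) / (8 × 85.0³ × 6)
  = 2.77357e+08 / 2.9478e+07 = 9.409 N/mm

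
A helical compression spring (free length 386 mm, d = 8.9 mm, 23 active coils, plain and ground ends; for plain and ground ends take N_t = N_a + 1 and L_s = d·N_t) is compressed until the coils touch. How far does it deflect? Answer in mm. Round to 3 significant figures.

172 mm

N_t = 24; L_s = 8.9·24 = 213.6 mm
δ_solid = L₀ − L_s = 386 − 213.6 = 172.4 mm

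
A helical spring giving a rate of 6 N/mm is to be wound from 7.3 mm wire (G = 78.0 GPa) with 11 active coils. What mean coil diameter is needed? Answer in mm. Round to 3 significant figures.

D = (Gd⁴/(8N_a·k))^(1/3) = (78.0×10³·7.3⁴/(8·11·6))^(1/3)
  = (419519)^(1/3) = 74.8602 mm

74.9 mm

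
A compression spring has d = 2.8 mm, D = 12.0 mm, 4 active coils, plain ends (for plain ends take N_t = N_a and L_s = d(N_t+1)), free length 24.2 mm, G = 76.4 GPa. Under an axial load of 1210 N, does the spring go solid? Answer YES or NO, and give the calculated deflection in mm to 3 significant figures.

k = Gd⁴/(8D³N_a) = (76.4×10³)(2.8⁴)/(8·12.0³·4) = 84.924 N/mm
N_t = 4; L_s = 2.8·5 = 14 mm; δ_solid = L₀ − L_s = 24.2 − 14 = 10.2 mm
δ = F/k = 1210/84.924 = 14.248 mm
δ ≥ δ_solid → spring goes solid

YES, δ = 14.2 mm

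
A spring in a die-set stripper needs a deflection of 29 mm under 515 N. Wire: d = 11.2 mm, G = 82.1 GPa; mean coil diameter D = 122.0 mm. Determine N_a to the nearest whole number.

Required rate k = F/δ = 515/29 = 17.759 N/mm
N_a = Gd⁴/(8D³k) = (82.1×10³ × 11.2⁴)/(8 × 122.0³ × 17.759)
    = 1.29186e+09 / 2.57976e+08 = 5.008 → 5 coils

5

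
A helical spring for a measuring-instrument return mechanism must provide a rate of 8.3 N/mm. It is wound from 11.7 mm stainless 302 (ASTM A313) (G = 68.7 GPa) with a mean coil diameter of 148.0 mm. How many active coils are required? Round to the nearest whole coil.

N_a = Gd⁴/(8D³k) = (68.7×10³ × 11.7⁴)/(8 × 148.0³ × 8.3)
    = 1.28736e+09 / 2.15255e+08 = 5.981 → 6 coils

6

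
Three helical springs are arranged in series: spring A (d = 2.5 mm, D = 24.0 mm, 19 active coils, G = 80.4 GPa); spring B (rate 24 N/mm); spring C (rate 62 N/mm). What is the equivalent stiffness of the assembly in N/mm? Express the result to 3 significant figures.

k_A = Gd⁴/(8D³N_a) = (80.4×10³)(2.5⁴)/(8·24.0³·19) = 1.4946 N/mm
Series: 1/k_eq = 1/1.4946 + 1/24 + 1/62 = 0.72685; k_eq = 1.3758 N/mm

1.38 N/mm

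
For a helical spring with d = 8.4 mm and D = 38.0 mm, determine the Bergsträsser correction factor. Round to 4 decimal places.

C = D/d = 38.0/8.4 = 4.5238
K_B = (4C+2)/(4C−3) = 20.095/15.095 = 1.3312

1.3312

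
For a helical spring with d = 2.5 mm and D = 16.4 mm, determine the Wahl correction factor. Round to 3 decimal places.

1.229

C = D/d = 16.4/2.5 = 6.5600
K_W = (4C−1)/(4C−4) + 0.615/C = 25.240/22.240 + 0.0938 = 1.2286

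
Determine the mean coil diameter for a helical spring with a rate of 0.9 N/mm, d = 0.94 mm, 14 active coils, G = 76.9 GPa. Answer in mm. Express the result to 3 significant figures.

8.41 mm

D = (Gd⁴/(8N_a·k))^(1/3) = (76.9×10³·0.94⁴/(8·14·0.9))^(1/3)
  = (595.631)^(1/3) = 8.4138 mm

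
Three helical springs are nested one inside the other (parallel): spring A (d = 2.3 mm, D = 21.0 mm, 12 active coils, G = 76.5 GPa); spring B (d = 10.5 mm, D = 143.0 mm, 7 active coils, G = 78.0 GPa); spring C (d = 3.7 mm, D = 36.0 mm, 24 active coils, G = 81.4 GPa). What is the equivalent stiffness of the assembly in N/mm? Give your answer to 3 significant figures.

k_A = Gd⁴/(8D³N_a) = (76.5×10³)(2.3⁴)/(8·21.0³·12) = 2.4079 N/mm
k_B = Gd⁴/(8D³N_a) = (78.0×10³)(10.5⁴)/(8·143.0³·7) = 5.7897 N/mm
k_C = Gd⁴/(8D³N_a) = (81.4×10³)(3.7⁴)/(8·36.0³·24) = 1.703 N/mm
Parallel: k_eq = 2.4079 + 5.7897 + 1.703 = 9.9007 N/mm

9.90 N/mm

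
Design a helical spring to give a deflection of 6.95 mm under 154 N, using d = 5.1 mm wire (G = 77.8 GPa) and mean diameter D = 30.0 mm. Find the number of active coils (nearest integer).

Required rate k = F/δ = 154/6.95 = 22.158 N/mm
N_a = Gd⁴/(8D³k) = (77.8×10³ × 5.1⁴)/(8 × 30.0³ × 22.158)
    = 5.26333e+07 / 4.78619e+06 = 11 → 11 coils

11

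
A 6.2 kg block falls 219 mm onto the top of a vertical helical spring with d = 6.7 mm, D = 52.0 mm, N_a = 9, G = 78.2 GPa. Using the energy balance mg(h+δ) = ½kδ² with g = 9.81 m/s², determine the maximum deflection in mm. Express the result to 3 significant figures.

45.5 mm

k = Gd⁴/(8D³N_a) = (78.2×10³)(6.7⁴)/(8·52.0³·9) = 15.566 N/mm
W = mg = 6.2 × 9.81 = 60.822 N
½kδ² − Wδ − Wh = 0 → δ = (W + √(W² + 2kWh))/k
δ = (60.822 + √(3699.3 + 414666))/15.566 = (60.822 + 646.81)/15.566 = 45.462 mm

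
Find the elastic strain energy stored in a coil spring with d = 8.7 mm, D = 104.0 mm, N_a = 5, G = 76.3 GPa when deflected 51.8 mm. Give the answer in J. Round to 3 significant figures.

k = Gd⁴/(8D³N_a) = (76.3×10³)(8.7⁴)/(8·104.0³·5) = 9.715 N/mm
U = ½kδ² = 0.5 × 9.715 × 51.8² = 13034 N·mm = 13.034 J

13.0 J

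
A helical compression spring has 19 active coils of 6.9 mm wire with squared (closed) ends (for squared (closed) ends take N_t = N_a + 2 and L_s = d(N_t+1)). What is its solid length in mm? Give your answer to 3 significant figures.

152 mm

squared (closed) ends: N_t = N_a + 2 = 19 + 2 = 21
L_s = d·(N_t+1) = 6.9 × 22 = 151.8 mm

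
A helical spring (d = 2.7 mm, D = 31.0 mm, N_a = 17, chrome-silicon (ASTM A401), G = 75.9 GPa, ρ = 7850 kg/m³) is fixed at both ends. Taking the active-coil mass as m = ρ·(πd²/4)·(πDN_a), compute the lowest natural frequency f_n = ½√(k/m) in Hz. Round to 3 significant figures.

k = Gd⁴/(8D³N_a) = (75.9×10³)(2.7⁴)/(8·31.0³·17) = 0.99557 N/mm = 995.57 N/m
Wire length L = πDN_a = π·31.0·17 = 1655.6 mm
m = ρ·(πd²/4)·L = 7850 × 5.7256×10⁻⁶ m² × 1.6556 m = 0.074413 kg
f_n = ½√(k/m) = 0.5·√(995.57/0.074413) = 0.5·√(13379) = 57.834 Hz

57.8 Hz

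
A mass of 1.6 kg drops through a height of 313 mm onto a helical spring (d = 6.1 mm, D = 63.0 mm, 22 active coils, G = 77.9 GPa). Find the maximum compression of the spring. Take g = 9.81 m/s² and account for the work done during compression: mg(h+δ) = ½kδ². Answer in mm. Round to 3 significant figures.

70.0 mm

k = Gd⁴/(8D³N_a) = (77.9×10³)(6.1⁴)/(8·63.0³·22) = 2.4509 N/mm
W = mg = 1.6 × 9.81 = 15.696 N
½kδ² − Wδ − Wh = 0 → δ = (W + √(W² + 2kWh))/k
δ = (15.696 + √(246.36 + 24081.6))/2.4509 = (15.696 + 155.97)/2.4509 = 70.044 mm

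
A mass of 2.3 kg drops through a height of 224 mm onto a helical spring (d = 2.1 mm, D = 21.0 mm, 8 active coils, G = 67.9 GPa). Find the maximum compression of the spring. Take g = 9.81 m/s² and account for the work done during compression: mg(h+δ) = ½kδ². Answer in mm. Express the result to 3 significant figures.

78.2 mm

k = Gd⁴/(8D³N_a) = (67.9×10³)(2.1⁴)/(8·21.0³·8) = 2.228 N/mm
W = mg = 2.3 × 9.81 = 22.563 N
½kδ² − Wδ − Wh = 0 → δ = (W + √(W² + 2kWh))/k
δ = (22.563 + √(509.09 + 22520.8))/2.228 = (22.563 + 151.76)/2.228 = 78.241 mm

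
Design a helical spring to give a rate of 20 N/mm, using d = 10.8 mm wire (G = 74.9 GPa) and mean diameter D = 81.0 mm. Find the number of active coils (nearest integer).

12

N_a = Gd⁴/(8D³k) = (74.9×10³ × 10.8⁴)/(8 × 81.0³ × 20)
    = 1.01901e+09 / 8.50306e+07 = 11.98 → 12 coils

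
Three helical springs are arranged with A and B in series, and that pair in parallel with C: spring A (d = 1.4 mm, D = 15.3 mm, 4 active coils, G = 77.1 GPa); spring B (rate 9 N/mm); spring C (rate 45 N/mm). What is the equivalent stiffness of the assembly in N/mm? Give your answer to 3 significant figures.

k_A = Gd⁴/(8D³N_a) = (77.1×10³)(1.4⁴)/(8·15.3³·4) = 2.5843 N/mm
Springs A,B series: k_AB = 1/(1/2.5843+1/9) = 2.0078 N/mm; parallel with C: k_eq = 2.0078+45 = 47.008 N/mm

47.0 N/mm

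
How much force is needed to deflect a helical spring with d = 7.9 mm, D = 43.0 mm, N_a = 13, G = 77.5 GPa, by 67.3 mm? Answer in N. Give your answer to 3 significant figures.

2460 N

k = Gd⁴/(8D³N_a) = (77.5×10³)(7.9⁴)/(8·43.0³·13) = 36.507 N/mm
F = k·δ = 36.507 × 67.3 = 2456.9 N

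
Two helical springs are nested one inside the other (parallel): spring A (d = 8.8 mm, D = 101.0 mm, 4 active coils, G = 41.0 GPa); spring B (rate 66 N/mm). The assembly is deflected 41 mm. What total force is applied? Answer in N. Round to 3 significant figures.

3010 N

k_A = Gd⁴/(8D³N_a) = (41.0×10³)(8.8⁴)/(8·101.0³·4) = 7.4576 N/mm
Parallel: k_eq = 7.4576 + 66 = 73.458 N/mm
F = k_eq·δ = 73.458·41 = 3011.8 N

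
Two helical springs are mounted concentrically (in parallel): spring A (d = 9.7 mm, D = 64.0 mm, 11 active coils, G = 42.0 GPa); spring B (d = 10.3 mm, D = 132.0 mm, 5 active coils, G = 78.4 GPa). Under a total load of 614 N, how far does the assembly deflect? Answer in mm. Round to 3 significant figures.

23.9 mm

k_A = Gd⁴/(8D³N_a) = (42.0×10³)(9.7⁴)/(8·64.0³·11) = 16.118 N/mm
k_B = Gd⁴/(8D³N_a) = (78.4×10³)(10.3⁴)/(8·132.0³·5) = 9.5914 N/mm
Parallel: k_eq = 16.118 + 9.5914 = 25.71 N/mm
δ = F/k_eq = 614/25.71 = 23.882 mm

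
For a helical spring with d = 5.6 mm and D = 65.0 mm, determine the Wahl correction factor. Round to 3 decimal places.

1.124

C = D/d = 65.0/5.6 = 11.6071
K_W = (4C−1)/(4C−4) + 0.615/C = 45.429/42.429 + 0.0530 = 1.1237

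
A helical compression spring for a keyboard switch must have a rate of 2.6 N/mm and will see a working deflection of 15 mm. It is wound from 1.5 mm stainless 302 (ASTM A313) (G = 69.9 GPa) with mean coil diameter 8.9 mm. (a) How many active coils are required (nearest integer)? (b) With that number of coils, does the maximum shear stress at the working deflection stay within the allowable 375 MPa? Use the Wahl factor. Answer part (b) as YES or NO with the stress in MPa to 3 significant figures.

(a) 24 coils; (b) YES, τ_max = 331 MPa

N_a = Gd⁴/(8D³k) = (69.9×10³)(1.5⁴)/(8·8.9³·2.6) = 24.13 → N_a = 24
Actual rate k = Gd⁴/(8D³·24) = 2.6144 N/mm
Working load F = kδ = 2.6144·15 = 39.216 N
C = 8.9/1.5 = 5.9333; K_W = (4C−1)/(4C−4)+0.615/C = 1.2557
τ_max = K_W·8FD/(πd³) = 1.2557·263.34 = 330.67 MPa
τ_max ≤ 375 MPa → acceptable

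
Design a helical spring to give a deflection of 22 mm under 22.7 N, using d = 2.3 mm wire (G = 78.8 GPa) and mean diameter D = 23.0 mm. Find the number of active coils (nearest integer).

Required rate k = F/δ = 22.7/22 = 1.0318 N/mm
N_a = Gd⁴/(8D³k) = (78.8×10³ × 2.3⁴)/(8 × 23.0³ × 1.0318)
    = 2.20515e+06 / 100433 = 21.96 → 22 coils

22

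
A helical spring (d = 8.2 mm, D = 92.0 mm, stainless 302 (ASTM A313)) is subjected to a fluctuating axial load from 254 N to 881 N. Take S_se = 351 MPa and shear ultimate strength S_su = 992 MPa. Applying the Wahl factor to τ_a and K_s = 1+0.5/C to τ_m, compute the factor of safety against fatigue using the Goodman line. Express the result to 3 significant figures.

1.47

C = D/d = 92.0/8.2 = 11.2195; K_W = (4C−1)/(4C−4)+0.615/C = 1.1282; K_s = 1+0.5/C = 1.0446
F_a = (F_max−F_min)/2 = 313.5 N; F_m = (F_max+F_min)/2 = 567.5 N
τ_a = K_W·8F_aD/(πd³) = 1.1282 × 133.21 = 150.28 MPa
τ_m = K_s·8F_mD/(πd³) = 1.0446 × 241.13 = 251.88 MPa
Goodman: 1/n_f = τ_a/S_se + τ_m/S_su = 150.28/351 + 251.88/992 = 0.42816 + 0.25391 = 0.68207
n_f = 1/0.68207 = 1.466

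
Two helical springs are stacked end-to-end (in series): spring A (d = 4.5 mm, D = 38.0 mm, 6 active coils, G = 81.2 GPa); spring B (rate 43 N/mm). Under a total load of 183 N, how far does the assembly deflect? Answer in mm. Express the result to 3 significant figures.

18.7 mm

k_A = Gd⁴/(8D³N_a) = (81.2×10³)(4.5⁴)/(8·38.0³·6) = 12.642 N/mm
Series: 1/k_eq = 1/12.642 + 1/43 = 0.10236; k_eq = 9.7697 N/mm
δ = F/k_eq = 183/9.7697 = 18.731 mm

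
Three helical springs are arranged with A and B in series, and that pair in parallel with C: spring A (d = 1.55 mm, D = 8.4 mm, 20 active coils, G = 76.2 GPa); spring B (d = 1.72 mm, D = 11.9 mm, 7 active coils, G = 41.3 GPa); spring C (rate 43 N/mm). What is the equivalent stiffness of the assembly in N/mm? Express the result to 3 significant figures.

45.1 N/mm

k_A = Gd⁴/(8D³N_a) = (76.2×10³)(1.55⁴)/(8·8.4³·20) = 4.6379 N/mm
k_B = Gd⁴/(8D³N_a) = (41.3×10³)(1.72⁴)/(8·11.9³·7) = 3.8303 N/mm
Springs A,B series: k_AB = 1/(1/4.6379+1/3.8303) = 2.0978 N/mm; parallel with C: k_eq = 2.0978+43 = 45.098 N/mm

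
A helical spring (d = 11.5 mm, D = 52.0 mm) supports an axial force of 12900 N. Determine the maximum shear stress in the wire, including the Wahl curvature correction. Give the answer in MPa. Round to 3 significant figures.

1520 MPa

Spring index C = D/d = 52.0/11.5 = 4.5217
K_W = (4C−1)/(4C−4) + 0.615/C = 17.087/14.087 + 0.1360 = 1.3490
τ₀ = 8FD/(πd³) = 8·12900·52.0/(π·11.5³) = 5.3664e+06/4778 = 1123.2 MPa
τ_max = K·τ₀ = 1.3490 × 1123.2 = 1515.1 MPa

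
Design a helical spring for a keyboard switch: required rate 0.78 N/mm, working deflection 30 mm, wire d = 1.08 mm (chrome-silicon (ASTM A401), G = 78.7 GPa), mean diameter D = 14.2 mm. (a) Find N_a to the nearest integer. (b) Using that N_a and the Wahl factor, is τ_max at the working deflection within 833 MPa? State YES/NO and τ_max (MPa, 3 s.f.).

N_a = Gd⁴/(8D³k) = (78.7×10³)(1.08⁴)/(8·14.2³·0.78) = 5.993 → N_a = 6
Actual rate k = Gd⁴/(8D³·6) = 0.77905 N/mm
Working load F = kδ = 0.77905·30 = 23.371 N
C = 14.2/1.08 = 13.1481; K_W = (4C−1)/(4C−4)+0.615/C = 1.1085
τ_max = K_W·8FD/(πd³) = 1.1085·670.88 = 743.67 MPa
τ_max ≤ 833 MPa → acceptable

(a) 6 coils; (b) YES, τ_max = 744 MPa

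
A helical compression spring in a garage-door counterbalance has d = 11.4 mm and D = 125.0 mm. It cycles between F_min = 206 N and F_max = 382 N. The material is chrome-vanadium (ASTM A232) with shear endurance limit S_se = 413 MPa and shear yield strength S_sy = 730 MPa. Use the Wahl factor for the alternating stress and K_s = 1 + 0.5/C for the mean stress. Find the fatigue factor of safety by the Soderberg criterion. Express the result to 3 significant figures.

C = D/d = 125.0/11.4 = 10.9649; K_W = (4C−1)/(4C−4)+0.615/C = 1.1314; K_s = 1+0.5/C = 1.0456
F_a = (F_max−F_min)/2 = 88 N; F_m = (F_max+F_min)/2 = 294 N
τ_a = K_W·8F_aD/(πd³) = 1.1314 × 18.907 = 21.39 MPa
τ_m = K_s·8F_mD/(πd³) = 1.0456 × 63.166 = 66.046 MPa
Soderberg: 1/n_f = τ_a/S_se + τ_m/S_sy = 21.39/413 + 66.046/730 = 0.05179 + 0.09047 = 0.14227
n_f = 1/0.14227 = 7.029

7.03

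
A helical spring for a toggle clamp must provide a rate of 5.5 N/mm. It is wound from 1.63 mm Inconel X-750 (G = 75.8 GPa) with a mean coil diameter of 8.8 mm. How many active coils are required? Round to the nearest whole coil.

N_a = Gd⁴/(8D³k) = (75.8×10³ × 1.63⁴)/(8 × 8.8³ × 5.5)
    = 535081 / 29984.8 = 17.85 → 18 coils

18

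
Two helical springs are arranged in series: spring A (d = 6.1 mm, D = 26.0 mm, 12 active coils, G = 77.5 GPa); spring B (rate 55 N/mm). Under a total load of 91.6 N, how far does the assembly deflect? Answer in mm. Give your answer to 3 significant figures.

3.11 mm

k_A = Gd⁴/(8D³N_a) = (77.5×10³)(6.1⁴)/(8·26.0³·12) = 63.596 N/mm
Series: 1/k_eq = 1/63.596 + 1/55 = 0.033906; k_eq = 29.493 N/mm
δ = F/k_eq = 91.6/29.493 = 3.1058 mm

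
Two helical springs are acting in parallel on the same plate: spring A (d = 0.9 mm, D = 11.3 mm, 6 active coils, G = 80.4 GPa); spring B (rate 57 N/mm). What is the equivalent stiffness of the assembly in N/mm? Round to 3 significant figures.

57.8 N/mm

k_A = Gd⁴/(8D³N_a) = (80.4×10³)(0.9⁴)/(8·11.3³·6) = 0.76164 N/mm
Parallel: k_eq = 0.76164 + 57 = 57.762 N/mm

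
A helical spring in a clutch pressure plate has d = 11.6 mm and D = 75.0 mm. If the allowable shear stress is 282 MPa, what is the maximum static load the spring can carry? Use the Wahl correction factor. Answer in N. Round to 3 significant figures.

1870 N

C = D/d = 75.0/11.6 = 6.4655
K_W = (4C−1)/(4C−4) + 0.615/C = 24.862/21.862 + 0.0951 = 1.2323
τ_max = K·8FD/(πd³) → F_max = τ_allow·πd³/(8DK)
F_max = 282·π·11.6³/(8·75.0·1.2323) = 1.3828e+06/739.41 = 1870.2 N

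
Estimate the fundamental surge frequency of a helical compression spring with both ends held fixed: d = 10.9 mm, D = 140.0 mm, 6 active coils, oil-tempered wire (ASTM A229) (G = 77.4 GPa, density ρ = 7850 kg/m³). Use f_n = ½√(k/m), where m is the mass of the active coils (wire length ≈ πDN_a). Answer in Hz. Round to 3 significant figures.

32.8 Hz

k = Gd⁴/(8D³N_a) = (77.4×10³)(10.9⁴)/(8·140.0³·6) = 8.2951 N/mm = 8295.1 N/m
Wire length L = πDN_a = π·140.0·6 = 2638.9 mm
m = ρ·(πd²/4)·L = 7850 × 93.313×10⁻⁶ m² × 2.6389 m = 1.933 kg
f_n = ½√(k/m) = 0.5·√(8295.1/1.933) = 0.5·√(4291.2) = 32.754 Hz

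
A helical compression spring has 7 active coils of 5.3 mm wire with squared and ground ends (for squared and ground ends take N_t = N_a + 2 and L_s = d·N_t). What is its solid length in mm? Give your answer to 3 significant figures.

47.7 mm

squared and ground ends: N_t = N_a + 2 = 7 + 2 = 9
L_s = d·N_t = 5.3 × 9 = 47.7 mm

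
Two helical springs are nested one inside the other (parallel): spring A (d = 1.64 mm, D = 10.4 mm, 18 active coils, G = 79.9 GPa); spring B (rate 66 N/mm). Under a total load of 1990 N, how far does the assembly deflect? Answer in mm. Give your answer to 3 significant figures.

k_A = Gd⁴/(8D³N_a) = (79.9×10³)(1.64⁴)/(8·10.4³·18) = 3.5683 N/mm
Parallel: k_eq = 3.5683 + 66 = 69.568 N/mm
δ = F/k_eq = 1990/69.568 = 28.605 mm

28.6 mm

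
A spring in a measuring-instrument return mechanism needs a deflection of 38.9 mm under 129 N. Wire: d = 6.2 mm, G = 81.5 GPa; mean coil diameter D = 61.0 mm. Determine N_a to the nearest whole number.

Required rate k = F/δ = 129/38.9 = 3.3162 N/mm
N_a = Gd⁴/(8D³k) = (81.5×10³ × 6.2⁴)/(8 × 61.0³ × 3.3162)
    = 1.20427e+08 / 6.02171e+06 = 20 → 20 coils

20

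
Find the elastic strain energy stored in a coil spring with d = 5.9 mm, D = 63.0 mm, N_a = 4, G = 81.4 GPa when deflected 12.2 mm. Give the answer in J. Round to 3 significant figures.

k = Gd⁴/(8D³N_a) = (81.4×10³)(5.9⁴)/(8·63.0³·4) = 12.327 N/mm
U = ½kδ² = 0.5 × 12.327 × 12.2² = 917.38 N·mm = 0.91738 J

0.917 J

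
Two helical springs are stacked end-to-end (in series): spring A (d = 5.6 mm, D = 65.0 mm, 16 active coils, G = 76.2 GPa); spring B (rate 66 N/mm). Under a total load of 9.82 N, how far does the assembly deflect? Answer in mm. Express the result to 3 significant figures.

k_A = Gd⁴/(8D³N_a) = (76.2×10³)(5.6⁴)/(8·65.0³·16) = 2.1319 N/mm
Series: 1/k_eq = 1/2.1319 + 1/66 = 0.48423; k_eq = 2.0651 N/mm
δ = F/k_eq = 9.82/2.0651 = 4.7551 mm

4.76 mm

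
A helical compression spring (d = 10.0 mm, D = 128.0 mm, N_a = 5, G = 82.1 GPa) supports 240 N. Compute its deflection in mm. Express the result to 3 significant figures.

24.5 mm

k = Gd⁴/(8D³N_a) = (82.1×10³)(10.0⁴)/(8·128.0³·5) = 9.7871 N/mm
δ = F/k = 240 / 9.7871 = 24.522 mm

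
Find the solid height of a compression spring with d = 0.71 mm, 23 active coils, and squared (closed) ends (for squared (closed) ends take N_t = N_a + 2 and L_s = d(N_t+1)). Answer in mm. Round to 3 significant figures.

18.5 mm

squared (closed) ends: N_t = N_a + 2 = 23 + 2 = 25
L_s = d·(N_t+1) = 0.71 × 26 = 18.46 mm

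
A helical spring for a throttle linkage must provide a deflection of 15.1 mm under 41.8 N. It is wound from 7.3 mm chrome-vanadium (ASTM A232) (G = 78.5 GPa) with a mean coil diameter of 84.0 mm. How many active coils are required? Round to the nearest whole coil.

17

Required rate k = F/δ = 41.8/15.1 = 2.7682 N/mm
N_a = Gd⁴/(8D³k) = (78.5×10³ × 7.3⁴)/(8 × 84.0³ × 2.7682)
    = 2.22926e+08 / 1.31258e+07 = 16.98 → 17 coils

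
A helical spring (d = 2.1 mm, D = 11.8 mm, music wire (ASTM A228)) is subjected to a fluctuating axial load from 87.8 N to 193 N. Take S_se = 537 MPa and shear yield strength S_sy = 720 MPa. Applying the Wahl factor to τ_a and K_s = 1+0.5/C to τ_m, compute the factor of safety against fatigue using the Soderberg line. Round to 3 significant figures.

0.915

C = D/d = 11.8/2.1 = 5.6190; K_W = (4C−1)/(4C−4)+0.615/C = 1.2718; K_s = 1+0.5/C = 1.0890
F_a = (F_max−F_min)/2 = 52.6 N; F_m = (F_max+F_min)/2 = 140.4 N
τ_a = K_W·8F_aD/(πd³) = 1.2718 × 170.67 = 217.06 MPa
τ_m = K_s·8F_mD/(πd³) = 1.0890 × 455.55 = 496.08 MPa
Soderberg: 1/n_f = τ_a/S_se + τ_m/S_sy = 217.06/537 + 496.08/720 = 0.40420 + 0.68900 = 1.0932
n_f = 1/1.0932 = 0.9147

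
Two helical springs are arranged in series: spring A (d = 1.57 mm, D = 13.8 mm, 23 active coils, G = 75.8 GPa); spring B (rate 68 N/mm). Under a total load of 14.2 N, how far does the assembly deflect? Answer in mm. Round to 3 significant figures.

k_A = Gd⁴/(8D³N_a) = (75.8×10³)(1.57⁴)/(8·13.8³·23) = 0.95239 N/mm
Series: 1/k_eq = 1/0.95239 + 1/68 = 1.0647; k_eq = 0.93923 N/mm
δ = F/k_eq = 14.2/0.93923 = 15.119 mm

15.1 mm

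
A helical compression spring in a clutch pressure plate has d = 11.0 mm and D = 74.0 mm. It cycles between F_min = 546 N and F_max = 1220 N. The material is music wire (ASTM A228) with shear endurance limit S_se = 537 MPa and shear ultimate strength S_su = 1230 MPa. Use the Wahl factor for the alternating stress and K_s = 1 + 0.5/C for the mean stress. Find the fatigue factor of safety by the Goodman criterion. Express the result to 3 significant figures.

C = D/d = 74.0/11.0 = 6.7273; K_W = (4C−1)/(4C−4)+0.615/C = 1.2224; K_s = 1+0.5/C = 1.0743
F_a = (F_max−F_min)/2 = 337 N; F_m = (F_max+F_min)/2 = 883 N
τ_a = K_W·8F_aD/(πd³) = 1.2224 × 47.712 = 58.321 MPa
τ_m = K_s·8F_mD/(πd³) = 1.0743 × 125.01 = 134.3 MPa
Goodman: 1/n_f = τ_a/S_se + τ_m/S_su = 58.321/537 + 134.3/1230 = 0.10861 + 0.10919 = 0.2178
n_f = 1/0.2178 = 4.591

4.59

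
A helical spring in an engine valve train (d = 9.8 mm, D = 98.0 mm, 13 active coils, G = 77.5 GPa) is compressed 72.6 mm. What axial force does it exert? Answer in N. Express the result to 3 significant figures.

530 N

k = Gd⁴/(8D³N_a) = (77.5×10³)(9.8⁴)/(8·98.0³·13) = 7.3029 N/mm
F = k·δ = 7.3029 × 72.6 = 530.19 N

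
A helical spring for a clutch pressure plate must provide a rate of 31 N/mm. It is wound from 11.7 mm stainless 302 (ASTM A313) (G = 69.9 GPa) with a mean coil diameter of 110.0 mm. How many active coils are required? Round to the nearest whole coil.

4

N_a = Gd⁴/(8D³k) = (69.9×10³ × 11.7⁴)/(8 × 110.0³ × 31)
    = 1.30985e+09 / 3.30088e+08 = 3.968 → 4 coils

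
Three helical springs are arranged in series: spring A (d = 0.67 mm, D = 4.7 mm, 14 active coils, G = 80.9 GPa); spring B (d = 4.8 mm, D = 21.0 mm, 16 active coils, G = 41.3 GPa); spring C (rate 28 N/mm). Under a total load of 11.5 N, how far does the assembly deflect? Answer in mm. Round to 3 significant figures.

k_A = Gd⁴/(8D³N_a) = (80.9×10³)(0.67⁴)/(8·4.7³·14) = 1.402 N/mm
k_B = Gd⁴/(8D³N_a) = (41.3×10³)(4.8⁴)/(8·21.0³·16) = 18.495 N/mm
Series: 1/k_eq = 1/1.402 + 1/18.495 + 1/28 = 0.80307; k_eq = 1.2452 N/mm
δ = F/k_eq = 11.5/1.2452 = 9.2353 mm

9.24 mm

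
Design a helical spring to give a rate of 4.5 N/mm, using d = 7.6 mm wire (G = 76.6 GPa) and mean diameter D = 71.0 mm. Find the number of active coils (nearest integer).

N_a = Gd⁴/(8D³k) = (76.6×10³ × 7.6⁴)/(8 × 71.0³ × 4.5)
    = 2.55554e+08 / 1.28848e+07 = 19.83 → 20 coils

20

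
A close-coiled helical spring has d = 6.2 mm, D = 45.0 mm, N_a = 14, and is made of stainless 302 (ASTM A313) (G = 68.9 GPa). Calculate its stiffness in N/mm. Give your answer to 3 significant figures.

9.98 N/mm

k = Gd⁴/(8D³N_a) = (68.9×10³ × 6.2⁴) / (8 × 45.0³ × 14)
  = 1.01809e+08 / 1.0206e+07 = 9.9754 N/mm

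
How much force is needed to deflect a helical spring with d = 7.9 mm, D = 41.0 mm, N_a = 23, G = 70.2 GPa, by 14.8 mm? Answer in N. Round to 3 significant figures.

319 N

k = Gd⁴/(8D³N_a) = (70.2×10³)(7.9⁴)/(8·41.0³·23) = 21.561 N/mm
F = k·δ = 21.561 × 14.8 = 319.11 N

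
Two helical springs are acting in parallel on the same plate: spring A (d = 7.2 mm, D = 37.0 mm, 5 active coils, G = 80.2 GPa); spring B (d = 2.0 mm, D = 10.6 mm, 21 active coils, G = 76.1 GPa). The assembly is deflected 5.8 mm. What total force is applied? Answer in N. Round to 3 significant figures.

652 N

k_A = Gd⁴/(8D³N_a) = (80.2×10³)(7.2⁴)/(8·37.0³·5) = 106.37 N/mm
k_B = Gd⁴/(8D³N_a) = (76.1×10³)(2.0⁴)/(8·10.6³·21) = 6.0852 N/mm
Parallel: k_eq = 106.37 + 6.0852 = 112.46 N/mm
F = k_eq·δ = 112.46·5.8 = 652.27 N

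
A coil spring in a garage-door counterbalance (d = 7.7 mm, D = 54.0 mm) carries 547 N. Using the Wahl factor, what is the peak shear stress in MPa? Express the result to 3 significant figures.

200 MPa

Spring index C = D/d = 54.0/7.7 = 7.0130
K_W = (4C−1)/(4C−4) + 0.615/C = 27.052/24.052 + 0.0877 = 1.2124
τ₀ = 8FD/(πd³) = 8·547·54.0/(π·7.7³) = 236304/1434.2 = 164.76 MPa
τ_max = K·τ₀ = 1.2124 × 164.76 = 199.76 MPa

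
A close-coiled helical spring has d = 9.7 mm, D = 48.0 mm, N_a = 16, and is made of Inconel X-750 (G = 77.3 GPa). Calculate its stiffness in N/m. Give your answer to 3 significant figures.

k = Gd⁴/(8D³N_a) = (77.3×10³ × 9.7⁴) / (8 × 48.0³ × 16)
  = 6.84331e+08 / 1.41558e+07 = 48.343 N/mm = 48343 N/m

48300 N/m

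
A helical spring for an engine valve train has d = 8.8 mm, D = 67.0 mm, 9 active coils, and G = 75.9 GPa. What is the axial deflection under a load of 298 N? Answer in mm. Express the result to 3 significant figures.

k = Gd⁴/(8D³N_a) = (75.9×10³)(8.8⁴)/(8·67.0³·9) = 21.019 N/mm
δ = F/k = 298 / 21.019 = 14.178 mm

14.2 mm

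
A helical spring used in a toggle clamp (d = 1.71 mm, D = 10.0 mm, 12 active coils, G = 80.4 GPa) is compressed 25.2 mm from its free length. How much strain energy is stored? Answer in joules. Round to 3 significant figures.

k = Gd⁴/(8D³N_a) = (80.4×10³)(1.71⁴)/(8·10.0³·12) = 7.1609 N/mm
U = ½kδ² = 0.5 × 7.1609 × 25.2² = 2273.7 N·mm = 2.2737 J

2.27 J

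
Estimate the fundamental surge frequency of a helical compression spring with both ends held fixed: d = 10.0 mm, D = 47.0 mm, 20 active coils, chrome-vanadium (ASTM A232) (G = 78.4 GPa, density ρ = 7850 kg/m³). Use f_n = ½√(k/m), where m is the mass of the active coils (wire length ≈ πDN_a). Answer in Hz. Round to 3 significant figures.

80.5 Hz

k = Gd⁴/(8D³N_a) = (78.4×10³)(10.0⁴)/(8·47.0³·20) = 47.196 N/mm = 47196 N/m
Wire length L = πDN_a = π·47.0·20 = 2953.1 mm
m = ρ·(πd²/4)·L = 7850 × 78.54×10⁻⁶ m² × 2.9531 m = 1.8207 kg
f_n = ½√(k/m) = 0.5·√(47196/1.8207) = 0.5·√(25922) = 80.501 Hz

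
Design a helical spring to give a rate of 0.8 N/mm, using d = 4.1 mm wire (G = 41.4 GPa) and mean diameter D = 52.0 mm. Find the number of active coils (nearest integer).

N_a = Gd⁴/(8D³k) = (41.4×10³ × 4.1⁴)/(8 × 52.0³ × 0.8)
    = 1.16987e+07 / 899891 = 13 → 13 coils

13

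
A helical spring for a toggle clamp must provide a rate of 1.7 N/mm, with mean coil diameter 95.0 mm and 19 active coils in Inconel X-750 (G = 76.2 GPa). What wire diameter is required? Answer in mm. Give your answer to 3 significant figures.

d = (8D³N_a·k / G)^(1/4) = (8·95.0³·19·1.7 / (76.2×10³))^0.25
  = (2907.4)^0.25 = 7.3431 mm

7.34 mm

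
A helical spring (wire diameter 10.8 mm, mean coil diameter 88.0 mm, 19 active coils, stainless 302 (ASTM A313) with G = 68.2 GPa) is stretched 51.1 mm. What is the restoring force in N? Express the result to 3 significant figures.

k = Gd⁴/(8D³N_a) = (68.2×10³)(10.8⁴)/(8·88.0³·19) = 8.9575 N/mm
F = k·δ = 8.9575 × 51.1 = 457.73 N

458 N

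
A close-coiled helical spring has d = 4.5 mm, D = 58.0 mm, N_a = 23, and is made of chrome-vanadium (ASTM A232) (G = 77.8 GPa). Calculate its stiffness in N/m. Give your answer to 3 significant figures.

k = Gd⁴/(8D³N_a) = (77.8×10³ × 4.5⁴) / (8 × 58.0³ × 23)
  = 3.19029e+07 / 3.59006e+07 = 0.88864 N/mm = 888.64 N/m

889 N/m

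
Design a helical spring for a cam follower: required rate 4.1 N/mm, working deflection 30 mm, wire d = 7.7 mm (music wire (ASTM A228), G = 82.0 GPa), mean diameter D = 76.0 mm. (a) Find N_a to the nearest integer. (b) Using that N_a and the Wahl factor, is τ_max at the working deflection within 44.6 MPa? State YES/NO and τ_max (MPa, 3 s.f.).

(a) 20 coils; (b) NO, τ_max = 59.9 MPa

N_a = Gd⁴/(8D³k) = (82.0×10³)(7.7⁴)/(8·76.0³·4.1) = 20.02 → N_a = 20
Actual rate k = Gd⁴/(8D³·20) = 4.1041 N/mm
Working load F = kδ = 4.1041·30 = 123.12 N
C = 76.0/7.7 = 9.8701; K_W = (4C−1)/(4C−4)+0.615/C = 1.1469
τ_max = K_W·8FD/(πd³) = 1.1469·52.194 = 59.859 MPa
τ_max > 44.6 MPa → exceeds allowable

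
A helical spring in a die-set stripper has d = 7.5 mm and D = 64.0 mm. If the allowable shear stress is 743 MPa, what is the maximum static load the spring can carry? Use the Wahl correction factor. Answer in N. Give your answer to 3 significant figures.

1640 N

C = D/d = 64.0/7.5 = 8.5333
K_W = (4C−1)/(4C−4) + 0.615/C = 33.133/30.133 + 0.0721 = 1.1716
τ_max = K·8FD/(πd³) → F_max = τ_allow·πd³/(8DK)
F_max = 743·π·7.5³/(8·64.0·1.1716) = 9.8474e+05/599.87 = 1641.6 N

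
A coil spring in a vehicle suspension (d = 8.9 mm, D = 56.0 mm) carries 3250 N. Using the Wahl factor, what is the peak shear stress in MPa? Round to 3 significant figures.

815 MPa

Spring index C = D/d = 56.0/8.9 = 6.2921
K_W = (4C−1)/(4C−4) + 0.615/C = 24.169/21.169 + 0.0977 = 1.2395
τ₀ = 8FD/(πd³) = 8·3250·56.0/(π·8.9³) = 1.456e+06/2214.7 = 657.42 MPa
τ_max = K·τ₀ = 1.2395 × 657.42 = 814.84 MPa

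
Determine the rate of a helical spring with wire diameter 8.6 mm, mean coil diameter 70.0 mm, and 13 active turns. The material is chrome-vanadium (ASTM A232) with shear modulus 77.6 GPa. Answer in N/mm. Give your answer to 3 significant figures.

k = Gd⁴/(8D³N_a) = (77.6×10³ × 8.6⁴) / (8 × 70.0³ × 13)
  = 4.24478e+08 / 3.5672e+07 = 11.899 N/mm

11.9 N/mm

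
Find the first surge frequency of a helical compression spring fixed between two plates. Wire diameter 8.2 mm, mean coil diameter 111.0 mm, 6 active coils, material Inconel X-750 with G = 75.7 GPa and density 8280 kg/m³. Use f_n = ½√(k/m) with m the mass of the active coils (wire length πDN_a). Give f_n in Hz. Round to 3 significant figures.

k = Gd⁴/(8D³N_a) = (75.7×10³)(8.2⁴)/(8·111.0³·6) = 5.2136 N/mm = 5213.6 N/m
Wire length L = πDN_a = π·111.0·6 = 2092.3 mm
m = ρ·(πd²/4)·L = 8280 × 52.81×10⁻⁶ m² × 2.0923 m = 0.9149 kg
f_n = ½√(k/m) = 0.5·√(5213.6/0.9149) = 0.5·√(5698.6) = 37.745 Hz

37.7 Hz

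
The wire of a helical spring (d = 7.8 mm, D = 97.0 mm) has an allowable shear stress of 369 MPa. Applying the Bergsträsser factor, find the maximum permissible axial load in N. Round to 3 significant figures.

C = D/d = 97.0/7.8 = 12.4359
K_B = (4C+2)/(4C−3) = 51.744/46.744 = 1.1070
τ_max = K·8FD/(πd³) → F_max = τ_allow·πd³/(8DK)
F_max = 369·π·7.8³/(8·97.0·1.1070) = 5.5012e+05/859.01 = 640.42 N

640 N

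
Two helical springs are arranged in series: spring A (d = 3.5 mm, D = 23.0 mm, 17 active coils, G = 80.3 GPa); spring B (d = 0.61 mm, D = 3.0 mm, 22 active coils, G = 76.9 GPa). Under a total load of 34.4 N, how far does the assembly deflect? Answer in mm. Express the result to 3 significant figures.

20.1 mm

k_A = Gd⁴/(8D³N_a) = (80.3×10³)(3.5⁴)/(8·23.0³·17) = 7.2822 N/mm
k_B = Gd⁴/(8D³N_a) = (76.9×10³)(0.61⁴)/(8·3.0³·22) = 2.2406 N/mm
Series: 1/k_eq = 1/7.2822 + 1/2.2406 = 0.58362; k_eq = 1.7134 N/mm
δ = F/k_eq = 34.4/1.7134 = 20.077 mm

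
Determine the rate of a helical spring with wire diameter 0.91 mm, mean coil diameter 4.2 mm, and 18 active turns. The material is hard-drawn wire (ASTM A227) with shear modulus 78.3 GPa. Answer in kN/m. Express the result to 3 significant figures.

5.03 kN/m

k = Gd⁴/(8D³N_a) = (78.3×10³ × 0.91⁴) / (8 × 4.2³ × 18)
  = 53694.2 / 10668.7 = 5.0329 N/mm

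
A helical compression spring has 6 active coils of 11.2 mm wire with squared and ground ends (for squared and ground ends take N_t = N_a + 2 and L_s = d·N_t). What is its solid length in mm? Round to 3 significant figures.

squared and ground ends: N_t = N_a + 2 = 6 + 2 = 8
L_s = d·N_t = 11.2 × 8 = 89.6 mm

89.6 mm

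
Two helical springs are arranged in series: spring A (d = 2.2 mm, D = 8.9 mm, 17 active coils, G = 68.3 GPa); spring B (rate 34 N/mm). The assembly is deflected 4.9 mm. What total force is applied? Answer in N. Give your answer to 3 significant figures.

k_A = Gd⁴/(8D³N_a) = (68.3×10³)(2.2⁴)/(8·8.9³·17) = 16.688 N/mm
Series: 1/k_eq = 1/16.688 + 1/34 = 0.089335; k_eq = 11.194 N/mm
F = k_eq·δ = 11.194·4.9 = 54.85 N

54.8 N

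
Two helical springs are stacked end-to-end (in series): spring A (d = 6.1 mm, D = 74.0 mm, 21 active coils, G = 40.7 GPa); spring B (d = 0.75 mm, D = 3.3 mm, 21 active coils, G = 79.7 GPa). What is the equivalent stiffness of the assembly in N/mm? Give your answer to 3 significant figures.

0.691 N/mm

k_A = Gd⁴/(8D³N_a) = (40.7×10³)(6.1⁴)/(8·74.0³·21) = 0.82777 N/mm
k_B = Gd⁴/(8D³N_a) = (79.7×10³)(0.75⁴)/(8·3.3³·21) = 4.1769 N/mm
Series: 1/k_eq = 1/0.82777 + 1/4.1769 = 1.4475; k_eq = 0.69086 N/mm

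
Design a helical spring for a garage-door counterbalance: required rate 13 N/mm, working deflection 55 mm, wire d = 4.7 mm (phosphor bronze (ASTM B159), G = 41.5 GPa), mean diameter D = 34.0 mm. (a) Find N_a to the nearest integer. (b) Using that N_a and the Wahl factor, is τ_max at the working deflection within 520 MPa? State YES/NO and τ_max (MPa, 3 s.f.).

(a) 5 coils; (b) NO, τ_max = 712 MPa

N_a = Gd⁴/(8D³k) = (41.5×10³)(4.7⁴)/(8·34.0³·13) = 4.954 → N_a = 5
Actual rate k = Gd⁴/(8D³·5) = 12.881 N/mm
Working load F = kδ = 12.881·55 = 708.44 N
C = 34.0/4.7 = 7.2340; K_W = (4C−1)/(4C−4)+0.615/C = 1.2053
τ_max = K_W·8FD/(πd³) = 1.2053·590.79 = 712.09 MPa
τ_max > 520 MPa → exceeds allowable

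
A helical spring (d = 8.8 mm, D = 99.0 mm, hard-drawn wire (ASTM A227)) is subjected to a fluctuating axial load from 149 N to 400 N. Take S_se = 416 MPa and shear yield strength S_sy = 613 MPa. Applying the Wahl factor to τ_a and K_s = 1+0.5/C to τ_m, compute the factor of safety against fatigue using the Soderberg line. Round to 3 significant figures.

3.35

C = D/d = 99.0/8.8 = 11.2500; K_W = (4C−1)/(4C−4)+0.615/C = 1.1278; K_s = 1+0.5/C = 1.0444
F_a = (F_max−F_min)/2 = 125.5 N; F_m = (F_max+F_min)/2 = 274.5 N
τ_a = K_W·8F_aD/(πd³) = 1.1278 × 46.427 = 52.362 MPa
τ_m = K_s·8F_mD/(πd³) = 1.0444 × 101.55 = 106.06 MPa
Soderberg: 1/n_f = τ_a/S_se + τ_m/S_sy = 52.362/416 + 106.06/613 = 0.12587 + 0.17302 = 0.29889
n_f = 1/0.29889 = 3.346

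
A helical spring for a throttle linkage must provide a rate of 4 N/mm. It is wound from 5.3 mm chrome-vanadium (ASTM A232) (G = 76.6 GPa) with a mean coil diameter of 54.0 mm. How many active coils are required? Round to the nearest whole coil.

N_a = Gd⁴/(8D³k) = (76.6×10³ × 5.3⁴)/(8 × 54.0³ × 4)
    = 6.04411e+07 / 5.03885e+06 = 12 → 12 coils

12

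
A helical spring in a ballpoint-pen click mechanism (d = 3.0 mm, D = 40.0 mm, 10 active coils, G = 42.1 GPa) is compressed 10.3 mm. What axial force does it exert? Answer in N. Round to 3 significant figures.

k = Gd⁴/(8D³N_a) = (42.1×10³)(3.0⁴)/(8·40.0³·10) = 0.66604 N/mm
F = k·δ = 0.66604 × 10.3 = 6.8602 N

6.86 N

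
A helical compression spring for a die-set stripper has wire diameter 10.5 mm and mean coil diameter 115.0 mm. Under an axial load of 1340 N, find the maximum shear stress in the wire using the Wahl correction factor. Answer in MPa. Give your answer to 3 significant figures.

384 MPa

Spring index C = D/d = 115.0/10.5 = 10.9524
K_W = (4C−1)/(4C−4) + 0.615/C = 42.810/39.810 + 0.0562 = 1.1315
τ₀ = 8FD/(πd³) = 8·1340·115.0/(π·10.5³) = 1.2328e+06/3636.8 = 338.98 MPa
τ_max = K·τ₀ = 1.1315 × 338.98 = 383.56 MPa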